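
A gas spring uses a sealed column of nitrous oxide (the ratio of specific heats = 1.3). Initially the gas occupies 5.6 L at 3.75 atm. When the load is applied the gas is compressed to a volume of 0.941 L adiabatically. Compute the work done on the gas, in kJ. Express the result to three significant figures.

W ≈ 5.02 kJ

P₂ = P₁(V₁/V₂)^γ = 3.75×(5.6/0.941)^(1.3) = 38.11 atm.
For a reversible adiabat, W_by_gas = (P₁V₁ − P₂V₂)/(γ−1).
W_by = (380000×0.0056 − 3.861×10^6×0.000941) / (0.3) = -5019 J.
W_on_gas = −W_by = 5019 J.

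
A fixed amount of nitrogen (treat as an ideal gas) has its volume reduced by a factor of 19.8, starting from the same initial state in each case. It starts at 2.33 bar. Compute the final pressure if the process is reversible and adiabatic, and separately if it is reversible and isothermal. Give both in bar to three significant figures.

adiabatic: 152 bar; isothermal: 46.1 bar

For a diatomic ideal gas γ = 7/5.
Isothermal: P₂ = P₁(V₁/V₂) = 2.33×19.8 = 46.13 bar.
Adiabatic: P₂ = P₁(V₁/V₂)^γ = 2.33×19.8^(7/5) = 152.3 bar.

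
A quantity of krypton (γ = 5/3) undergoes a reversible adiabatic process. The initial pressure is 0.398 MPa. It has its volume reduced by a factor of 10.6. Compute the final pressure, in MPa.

P₂ ≈ 20.4 MPa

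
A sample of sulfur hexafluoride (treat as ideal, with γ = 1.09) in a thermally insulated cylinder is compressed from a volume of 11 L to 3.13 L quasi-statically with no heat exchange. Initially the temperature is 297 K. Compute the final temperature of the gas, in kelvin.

For a reversible adiabat TV^(γ−1) is constant, so T₂ = T₁ (V₁/V₂)^(γ−1).
T₂ = 297 × (11/3.13)^(0.09) = 332.6 K.

T₂ ≈ 333 K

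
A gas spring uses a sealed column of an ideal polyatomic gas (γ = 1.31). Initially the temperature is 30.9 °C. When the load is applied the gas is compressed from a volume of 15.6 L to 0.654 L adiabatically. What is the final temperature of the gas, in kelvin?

Adiabatic: T₁V₁^(γ−1) = T₂V₂^(γ−1) ⇒ T₂ = T₁ (V₁/V₂)^(γ−1).
T₁ = 30.9 °C = 304 K.
T₂ = 304 × (15.6/0.654)^(0.31) = 812.8 K.

T₂ ≈ 813 K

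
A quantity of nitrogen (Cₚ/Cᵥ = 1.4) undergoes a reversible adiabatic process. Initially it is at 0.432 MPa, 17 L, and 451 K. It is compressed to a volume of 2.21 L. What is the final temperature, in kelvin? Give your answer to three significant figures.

T₂ ≈ 1020 K

For a reversible adiabat TV^(γ−1) is constant, so T₂ = T₁ (V₁/V₂)^(γ−1).
T₂ = 451 × (17/2.21)^(0.4) = 1020 K.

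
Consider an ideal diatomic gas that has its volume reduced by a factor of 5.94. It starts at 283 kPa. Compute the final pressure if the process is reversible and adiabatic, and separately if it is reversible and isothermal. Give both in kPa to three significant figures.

For a diatomic ideal gas γ = 7/5.
Isothermal: P₂ = P₁(V₁/V₂) = 283×5.94 = 1681 kPa.
Adiabatic: P₂ = P₁(V₁/V₂)^γ = 283×5.94^(7/5) = 3428 kPa.

adiabatic: 3430 kPa; isothermal: 1680 kPa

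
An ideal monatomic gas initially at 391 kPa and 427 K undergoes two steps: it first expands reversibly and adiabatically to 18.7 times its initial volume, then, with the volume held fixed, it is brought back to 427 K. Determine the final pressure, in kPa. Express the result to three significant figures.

For a monatomic ideal gas γ = 5/3.
Adiabatic step (PV^γ = const): P₂ = 391×(1/18.7)^(5/3) = 2.968 kPa; T₂ = 427×(1/18.7)^(2/3) = 60.61 K.
Isochoric: P₃ = P₂(T₃/T₂) = 2.968 × (427/60.61) = 20.91 kPa.

P₃ ≈ 20.9 kPa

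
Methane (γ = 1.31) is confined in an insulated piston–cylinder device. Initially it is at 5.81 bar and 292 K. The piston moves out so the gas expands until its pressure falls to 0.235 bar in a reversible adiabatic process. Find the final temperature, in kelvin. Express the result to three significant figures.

T₂ ≈ 137 K

Along an adiabat T P^((1−γ)/γ) is constant, so T₂ = T₁ (P₂/P₁)^((γ−1)/γ).
T₂ = 292 × (0.235/5.81)^(0.237) = 136.7 K.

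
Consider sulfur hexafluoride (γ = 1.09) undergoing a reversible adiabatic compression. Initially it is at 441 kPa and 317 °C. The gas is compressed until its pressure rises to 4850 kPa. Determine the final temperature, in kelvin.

T₂ ≈ 719 K

Along an adiabat T P^((1−γ)/γ) is constant, so T₂ = T₁ (P₂/P₁)^((γ−1)/γ).
T₁ = 317 °C = 590.1 K.
T₂ = 590.1 × (4850/441)^(0.0826) = 719.4 K.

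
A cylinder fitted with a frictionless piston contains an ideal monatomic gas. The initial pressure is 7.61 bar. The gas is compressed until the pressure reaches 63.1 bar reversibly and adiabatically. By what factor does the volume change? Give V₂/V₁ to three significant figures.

From PV^γ = const, V₂/V₁ = (P₁/P₂)^(1/γ).
For a monatomic ideal gas γ = 5/3.
V₂/V₁ = (7.61/63.1)^(3/5) = 0.2811.

V₂/V₁ ≈ 0.281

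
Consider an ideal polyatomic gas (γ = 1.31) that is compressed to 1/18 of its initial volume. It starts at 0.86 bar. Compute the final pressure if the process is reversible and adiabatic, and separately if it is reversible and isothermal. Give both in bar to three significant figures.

Isothermal: P₂ = P₁(V₁/V₂) = 0.86×18 = 15.48 bar.
Adiabatic: P₂ = P₁(V₁/V₂)^γ = 0.86×18^(1.31) = 37.92 bar.

adiabatic: 37.9 bar; isothermal: 15.5 bar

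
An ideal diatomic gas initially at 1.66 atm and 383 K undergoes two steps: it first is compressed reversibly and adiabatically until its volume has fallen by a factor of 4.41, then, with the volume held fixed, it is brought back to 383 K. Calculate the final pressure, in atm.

P₃ ≈ 7.32 atm

For a diatomic ideal gas γ = 7/5.
Adiabatic step (PV^γ = const): P₂ = 1.66×4.41^(7/5) = 13.25 atm; T₂ = 383×4.41^(2/5) = 693.4 K.
Isochoric: P₃ = P₂(T₃/T₂) = 13.25 × (383/693.4) = 7.321 atm.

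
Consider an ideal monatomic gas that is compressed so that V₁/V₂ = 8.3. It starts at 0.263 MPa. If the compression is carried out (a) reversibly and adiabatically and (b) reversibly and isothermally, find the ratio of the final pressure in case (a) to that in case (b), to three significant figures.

For a monatomic ideal gas γ = 5/3.
Isothermal: P_b = P₁(V₁/V₂) = 0.263×8.3.
Adiabatic: P_a = P₁(V₁/V₂)^γ = 0.263×8.3^(5/3).
P_a/P_b = (V₁/V₂)^(γ−1) = 8.3^(2/3) = 4.099.

P_adiabatic / P_isothermal ≈ 4.10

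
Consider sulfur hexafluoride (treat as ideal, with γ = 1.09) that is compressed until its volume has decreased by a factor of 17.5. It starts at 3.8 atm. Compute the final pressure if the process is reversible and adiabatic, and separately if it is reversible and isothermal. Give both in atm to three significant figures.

adiabatic: 86.0 atm; isothermal: 66.5 atm

Isothermal: P₂ = P₁(V₁/V₂) = 3.8×17.5 = 66.5 atm.
Adiabatic: P₂ = P₁(V₁/V₂)^γ = 3.8×17.5^(1.09) = 86.04 atm.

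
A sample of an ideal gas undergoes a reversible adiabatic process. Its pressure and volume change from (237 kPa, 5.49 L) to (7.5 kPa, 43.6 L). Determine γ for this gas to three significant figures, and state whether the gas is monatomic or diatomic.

PV^γ = const ⇒ γ = ln(P₂/P₁) / ln(V₁/V₂).
γ = ln(7.5/237) / ln(5.49/43.6) = 1.666.
γ ≈ 1.67 is close to 5/3, so the gas is monatomic.

γ ≈ 1.67; monatomic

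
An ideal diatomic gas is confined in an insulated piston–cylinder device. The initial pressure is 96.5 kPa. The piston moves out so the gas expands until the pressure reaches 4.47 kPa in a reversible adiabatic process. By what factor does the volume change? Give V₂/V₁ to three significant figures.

From PV^γ = const, V₂/V₁ = (P₁/P₂)^(1/γ).
For a diatomic ideal gas γ = 7/5.
V₂/V₁ = (96.5/4.47)^(5/7) = 8.975.

V₂/V₁ ≈ 8.97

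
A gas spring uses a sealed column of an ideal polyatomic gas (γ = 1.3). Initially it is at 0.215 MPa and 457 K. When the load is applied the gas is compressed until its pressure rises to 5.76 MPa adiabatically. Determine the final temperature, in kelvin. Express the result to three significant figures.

T₂ ≈ 976 K

Along an adiabat T P^((1−γ)/γ) is constant, so T₂ = T₁ (P₂/P₁)^((γ−1)/γ).
T₂ = 457 × (5.76/0.215)^(0.231) = 976 K.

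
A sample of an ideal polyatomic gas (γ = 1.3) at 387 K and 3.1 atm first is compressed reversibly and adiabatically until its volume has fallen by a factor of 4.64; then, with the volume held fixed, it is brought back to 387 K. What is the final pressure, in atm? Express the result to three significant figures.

Adiabatic step (PV^γ = const): P₂ = 3.1×4.64^(1.3) = 22.79 atm; T₂ = 387×4.64^(0.3) = 613.3 K.
Isochoric: P₃ = P₂(T₃/T₂) = 22.79 × (387/613.3) = 14.38 atm.

P₃ ≈ 14.4 atm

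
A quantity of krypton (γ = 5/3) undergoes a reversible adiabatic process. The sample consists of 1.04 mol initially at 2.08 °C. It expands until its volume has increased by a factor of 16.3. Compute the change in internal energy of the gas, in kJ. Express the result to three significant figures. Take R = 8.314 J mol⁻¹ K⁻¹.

ΔU ≈ -3.01 kJ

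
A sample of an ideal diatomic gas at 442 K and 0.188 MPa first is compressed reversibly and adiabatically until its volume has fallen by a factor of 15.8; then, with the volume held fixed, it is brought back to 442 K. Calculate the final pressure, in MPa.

For a diatomic ideal gas γ = 7/5.
Adiabatic step (PV^γ = const): P₂ = 0.188×15.8^(7/5) = 8.959 MPa; T₂ = 442×15.8^(2/5) = 1333 K.
Isochoric: P₃ = P₂(T₃/T₂) = 8.959 × (442/1333) = 2.97 MPa.

P₃ ≈ 2.97 MPa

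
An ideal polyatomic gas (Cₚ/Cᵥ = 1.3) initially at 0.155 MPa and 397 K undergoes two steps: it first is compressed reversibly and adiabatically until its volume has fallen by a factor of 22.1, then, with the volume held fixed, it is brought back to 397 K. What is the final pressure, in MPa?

Adiabatic step (PV^γ = const): P₂ = 0.155×22.1^(1.3) = 8.67 MPa; T₂ = 397×22.1^(0.3) = 1005 K.
Isochoric: P₃ = P₂(T₃/T₂) = 8.67 × (397/1005) = 3.425 MPa.

P₃ ≈ 3.43 MPa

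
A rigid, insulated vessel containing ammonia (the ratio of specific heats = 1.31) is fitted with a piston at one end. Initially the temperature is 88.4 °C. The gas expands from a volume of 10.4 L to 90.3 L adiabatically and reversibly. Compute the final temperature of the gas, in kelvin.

T₂ ≈ 185 K

For a reversible adiabat TV^(γ−1) is constant, so T₂ = T₁ (V₁/V₂)^(γ−1).
T₁ = 88.4 °C = 361.5 K.
T₂ = 361.5 × (10.4/90.3)^(0.31) = 185 K.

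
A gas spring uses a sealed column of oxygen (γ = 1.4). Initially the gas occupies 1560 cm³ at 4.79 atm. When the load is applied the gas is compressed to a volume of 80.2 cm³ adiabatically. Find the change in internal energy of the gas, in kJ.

P₂ = P₁(V₁/V₂)^γ = 4.79×(1560/80.2)^(1.4) = 305.4 atm.
For a reversible adiabat, W_by_gas = (P₁V₁ − P₂V₂)/(γ−1).
W_by = (485300×0.00156 − 3.094×10^7×8.02×10^-5) / (0.4) = -4312 J.
Q = 0 ⇒ ΔU = −W_by = 4312 J.

ΔU ≈ 4.31 kJ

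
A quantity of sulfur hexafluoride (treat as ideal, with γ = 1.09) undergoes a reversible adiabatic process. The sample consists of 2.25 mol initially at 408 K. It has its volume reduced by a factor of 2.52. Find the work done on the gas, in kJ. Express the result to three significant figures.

Adiabatic: T₁V₁^(γ−1) = T₂V₂^(γ−1) ⇒ T₂ = T₁ (V₁/V₂)^(γ−1).
T₂ = 408 × 2.52^(0.09) = 443.4 K.
Q = 0, so ΔU = W_on_gas = nCᵥΔT with Cᵥ = R/(γ−1) = 92.38 J/(mol·K).
ΔU = 2.25 × 92.38 × (443.4 − 408) = 7356 J.

W ≈ 7.36 kJ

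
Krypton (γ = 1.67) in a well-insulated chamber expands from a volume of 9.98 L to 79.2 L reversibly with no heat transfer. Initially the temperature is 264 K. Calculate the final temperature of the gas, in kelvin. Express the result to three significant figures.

T₂ ≈ 65.9 K

For a reversible adiabat TV^(γ−1) is constant, so T₂ = T₁ (V₁/V₂)^(γ−1).
T₂ = 264 × (9.98/79.2)^(0.67) = 65.9 K.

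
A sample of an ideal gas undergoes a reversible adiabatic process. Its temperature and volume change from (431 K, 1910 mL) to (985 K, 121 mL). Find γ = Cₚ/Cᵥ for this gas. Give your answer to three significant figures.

TV^(γ−1) = const ⇒ γ − 1 = ln(T₂/T₁) / ln(V₁/V₂).
γ = 1 + ln(985/431) / ln(1910/121) = 1.3.

γ ≈ 1.30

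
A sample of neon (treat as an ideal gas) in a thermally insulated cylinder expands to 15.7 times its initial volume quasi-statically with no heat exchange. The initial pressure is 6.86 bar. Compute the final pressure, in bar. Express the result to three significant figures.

P₂ ≈ 0.0697 bar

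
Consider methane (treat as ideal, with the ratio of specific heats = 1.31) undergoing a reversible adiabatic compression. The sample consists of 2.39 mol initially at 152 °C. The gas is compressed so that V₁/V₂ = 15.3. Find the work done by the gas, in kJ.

Adiabatic: T₁V₁^(γ−1) = T₂V₂^(γ−1) ⇒ T₂ = T₁ (V₁/V₂)^(γ−1).
T₁ = 152 °C = 425.1 K.
T₂ = 425.1 × 15.3^(0.31) = 990.4 K.
Q = 0, so ΔU = W_on_gas = nCᵥΔT with Cᵥ = R/(γ−1) = 26.82 J/(mol·K).
ΔU = 2.39 × 26.82 × (990.4 − 425.1) = 36230 J.
Work done by the gas = −ΔU = -36230 J.

W ≈ -36.2 kJ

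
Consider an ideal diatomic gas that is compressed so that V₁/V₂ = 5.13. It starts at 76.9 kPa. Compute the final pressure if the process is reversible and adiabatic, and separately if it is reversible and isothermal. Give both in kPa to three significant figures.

adiabatic: 759 kPa; isothermal: 394 kPa

For a diatomic ideal gas γ = 7/5.
Isothermal: P₂ = P₁(V₁/V₂) = 76.9×5.13 = 394.5 kPa.
Adiabatic: P₂ = P₁(V₁/V₂)^γ = 76.9×5.13^(7/5) = 758.7 kPa.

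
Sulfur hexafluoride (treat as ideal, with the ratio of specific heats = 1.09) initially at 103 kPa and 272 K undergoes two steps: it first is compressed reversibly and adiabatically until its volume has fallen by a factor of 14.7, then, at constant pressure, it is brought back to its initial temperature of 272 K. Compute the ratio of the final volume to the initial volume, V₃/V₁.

Adiabatic step: V₂/V₁ = 0.06803; T₂ = T₁·14.7^(0.09) = 346.4 K.
Isobaric step: V₃/V₂ = T₃/T₂ = 272/346.4.
V₃/V₁ = (V₂/V₁)(V₃/V₂) = 0.06803 × (272/346.4) = 0.05341.

V₃/V₁ ≈ 0.0534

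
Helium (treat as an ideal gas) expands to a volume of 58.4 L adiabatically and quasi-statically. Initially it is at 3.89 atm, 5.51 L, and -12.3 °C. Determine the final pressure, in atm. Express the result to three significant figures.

P₂ ≈ 0.0761 atm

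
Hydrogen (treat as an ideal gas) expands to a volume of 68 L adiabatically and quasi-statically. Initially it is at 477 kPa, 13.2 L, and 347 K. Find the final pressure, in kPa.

Adiabatic: P₁V₁^γ = P₂V₂^γ ⇒ P₂ = P₁ (V₁/V₂)^γ.
γ = 7/5 for a diatomic ideal gas.
P₂ = 477 × (13.2/68)^(7/5) = 48.06 kPa.

P₂ ≈ 48.1 kPa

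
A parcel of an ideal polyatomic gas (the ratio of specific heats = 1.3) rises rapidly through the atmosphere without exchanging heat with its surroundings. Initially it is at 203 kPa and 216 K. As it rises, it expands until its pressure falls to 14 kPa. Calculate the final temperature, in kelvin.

Adiabatic: T₂/T₁ = (P₂/P₁)^((γ−1)/γ).
T₂ = 216 × (14/203)^(0.231) = 116.5 K.

T₂ ≈ 117 K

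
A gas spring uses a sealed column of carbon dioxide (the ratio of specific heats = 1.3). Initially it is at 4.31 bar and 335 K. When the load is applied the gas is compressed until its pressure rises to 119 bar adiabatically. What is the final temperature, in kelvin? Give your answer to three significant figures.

T₂ ≈ 720 K

Adiabatic: T₂/T₁ = (P₂/P₁)^((γ−1)/γ).
T₂ = 335 × (119/4.31)^(0.231) = 720.4 K.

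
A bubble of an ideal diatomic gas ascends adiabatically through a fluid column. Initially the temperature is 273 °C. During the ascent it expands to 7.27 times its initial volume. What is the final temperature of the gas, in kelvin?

T₂ ≈ 247 K

For a reversible adiabat TV^(γ−1) is constant, so T₂ = T₁ (V₁/V₂)^(γ−1).
For a diatomic ideal gas γ = 7/5, so γ−1 = 2/5.
T₁ = 273 °C = 546.1 K.
T₂ = 546.1 × (1/7.27)^(2/5) = 247 K.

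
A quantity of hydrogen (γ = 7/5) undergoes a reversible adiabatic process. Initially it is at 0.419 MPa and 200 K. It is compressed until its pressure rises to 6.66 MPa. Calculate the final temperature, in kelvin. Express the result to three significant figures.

T₂ ≈ 441 K

Along an adiabat T P^((1−γ)/γ) is constant, so T₂ = T₁ (P₂/P₁)^((γ−1)/γ).
T₂ = 200 × (6.66/0.419)^(2/7) = 440.8 K.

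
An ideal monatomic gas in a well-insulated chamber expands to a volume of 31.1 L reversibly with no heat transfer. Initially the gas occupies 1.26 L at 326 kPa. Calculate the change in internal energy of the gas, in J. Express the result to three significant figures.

ΔU ≈ -543 J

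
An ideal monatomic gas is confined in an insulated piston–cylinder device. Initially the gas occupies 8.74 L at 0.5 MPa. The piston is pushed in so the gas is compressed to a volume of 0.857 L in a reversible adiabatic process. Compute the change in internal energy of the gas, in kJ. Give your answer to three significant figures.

γ = 5/3 for a monatomic ideal gas.
P₂ = P₁(V₁/V₂)^γ = 0.5×(8.74/0.857)^(5/3) = 23.98 MPa.
For a reversible adiabat, W_by_gas = (P₁V₁ − P₂V₂)/(γ−1).
W_by = (500000×0.00874 − 2.398×10^7×0.000857) / (2/3) = -24270 J.
Q = 0 ⇒ ΔU = −W_by = 24270 J.

ΔU ≈ 24.3 kJ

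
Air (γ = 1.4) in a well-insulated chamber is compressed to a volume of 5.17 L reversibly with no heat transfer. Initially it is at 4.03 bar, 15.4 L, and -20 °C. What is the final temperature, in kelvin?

T₂ ≈ 392 K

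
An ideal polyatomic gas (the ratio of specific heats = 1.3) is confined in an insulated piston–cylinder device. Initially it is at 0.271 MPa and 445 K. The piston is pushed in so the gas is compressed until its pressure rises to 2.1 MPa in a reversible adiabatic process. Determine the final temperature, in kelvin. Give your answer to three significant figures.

T₂ ≈ 714 K

Along an adiabat T P^((1−γ)/γ) is constant, so T₂ = T₁ (P₂/P₁)^((γ−1)/γ).
T₂ = 445 × (2.1/0.271)^(0.231) = 713.8 K.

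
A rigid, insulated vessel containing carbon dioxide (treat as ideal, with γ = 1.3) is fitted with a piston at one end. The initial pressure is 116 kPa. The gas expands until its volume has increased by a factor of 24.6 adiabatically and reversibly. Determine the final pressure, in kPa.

Since PV^γ is constant along a reversible adiabat, P₂ = P₁ (V₁/V₂)^γ.
P₂ = 116 × (1/24.6)^(1.3) = 1.804 kPa.

P₂ ≈ 1.80 kPa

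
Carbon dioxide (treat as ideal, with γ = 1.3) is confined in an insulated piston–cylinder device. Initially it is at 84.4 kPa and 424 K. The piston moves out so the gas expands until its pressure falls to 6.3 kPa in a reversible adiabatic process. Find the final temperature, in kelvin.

Adiabatic: T₂/T₁ = (P₂/P₁)^((γ−1)/γ).
T₂ = 424 × (6.3/84.4)^(0.231) = 233 K.

T₂ ≈ 233 K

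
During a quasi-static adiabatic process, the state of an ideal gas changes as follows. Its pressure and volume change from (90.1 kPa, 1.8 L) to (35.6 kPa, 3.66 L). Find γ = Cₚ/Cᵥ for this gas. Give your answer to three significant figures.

γ ≈ 1.31

PV^γ = const ⇒ γ = ln(P₂/P₁) / ln(V₁/V₂).
γ = ln(35.6/90.1) / ln(1.8/3.66) = 1.308.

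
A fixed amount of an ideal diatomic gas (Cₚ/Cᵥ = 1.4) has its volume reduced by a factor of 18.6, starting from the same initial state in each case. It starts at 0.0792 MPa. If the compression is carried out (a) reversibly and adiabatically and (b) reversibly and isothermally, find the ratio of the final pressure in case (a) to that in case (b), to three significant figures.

P_adiabatic / P_isothermal ≈ 3.22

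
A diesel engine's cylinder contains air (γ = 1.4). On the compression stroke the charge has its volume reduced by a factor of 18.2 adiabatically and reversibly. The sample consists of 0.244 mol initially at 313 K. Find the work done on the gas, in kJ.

Adiabatic: T₁V₁^(γ−1) = T₂V₂^(γ−1) ⇒ T₂ = T₁ (V₁/V₂)^(γ−1).
T₂ = 313 × 18.2^(0.4) = 999 K.
Q = 0, so ΔU = W_on_gas = nCᵥΔT with Cᵥ = R/(γ−1) = 20.79 J/(mol·K).
ΔU = 0.244 × 20.79 × (999 − 313) = 3479 J.

W ≈ 3.48 kJ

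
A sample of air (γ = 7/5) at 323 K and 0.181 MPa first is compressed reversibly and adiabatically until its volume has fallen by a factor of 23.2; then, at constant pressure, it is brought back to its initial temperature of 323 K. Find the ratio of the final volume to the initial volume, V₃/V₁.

V₃/V₁ ≈ 0.0123

Adiabatic step: V₂/V₁ = 0.0431; T₂ = T₁·23.2^(2/5) = 1136 K.
Isobaric step: V₃/V₂ = T₃/T₂ = 323/1136.
V₃/V₁ = (V₂/V₁)(V₃/V₂) = 0.0431 × (323/1136) = 0.01226.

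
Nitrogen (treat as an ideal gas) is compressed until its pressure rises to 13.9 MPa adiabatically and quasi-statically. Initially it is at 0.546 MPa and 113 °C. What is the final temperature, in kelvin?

Along an adiabat T P^((1−γ)/γ) is constant, so T₂ = T₁ (P₂/P₁)^((γ−1)/γ).
For a diatomic ideal gas γ = 7/5, so (γ−1)/γ = 2/7.
T₁ = 113 °C = 386.1 K.
T₂ = 386.1 × (13.9/0.546)^(2/7) = 973.7 K.

T₂ ≈ 974 K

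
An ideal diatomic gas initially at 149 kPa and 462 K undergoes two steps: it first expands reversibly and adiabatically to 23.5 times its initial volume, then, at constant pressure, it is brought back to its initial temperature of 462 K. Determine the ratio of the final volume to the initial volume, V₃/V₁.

V₃/V₁ ≈ 83.1

For a diatomic ideal gas γ = 7/5.
Adiabatic step: V₂/V₁ = 23.5; T₂ = T₁·(1/23.5)^(2/5) = 130.7 K.
Isobaric step: V₃/V₂ = T₃/T₂ = 462/130.7.
V₃/V₁ = (V₂/V₁)(V₃/V₂) = 23.5 × (462/130.7) = 83.08.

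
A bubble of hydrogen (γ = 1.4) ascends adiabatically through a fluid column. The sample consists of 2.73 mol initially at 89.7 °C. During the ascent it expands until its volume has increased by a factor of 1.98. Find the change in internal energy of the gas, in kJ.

ΔU ≈ -4.92 kJ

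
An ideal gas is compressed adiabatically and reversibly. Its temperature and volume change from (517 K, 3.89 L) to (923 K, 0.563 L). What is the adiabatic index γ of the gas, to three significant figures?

TV^(γ−1) = const ⇒ γ − 1 = ln(T₂/T₁) / ln(V₁/V₂).
γ = 1 + ln(923/517) / ln(3.89/0.563) = 1.3.

γ ≈ 1.30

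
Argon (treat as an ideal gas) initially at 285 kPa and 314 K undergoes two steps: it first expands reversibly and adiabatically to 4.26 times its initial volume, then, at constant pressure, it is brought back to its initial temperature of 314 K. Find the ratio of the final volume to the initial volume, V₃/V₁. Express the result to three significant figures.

V₃/V₁ ≈ 11.2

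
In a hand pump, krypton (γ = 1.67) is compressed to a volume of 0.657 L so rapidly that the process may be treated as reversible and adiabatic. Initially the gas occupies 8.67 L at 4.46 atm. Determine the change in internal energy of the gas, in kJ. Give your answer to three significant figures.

ΔU ≈ 27.1 kJ

P₂ = P₁(V₁/V₂)^γ = 4.46×(8.67/0.657)^(1.67) = 331.5 atm.
For a reversible adiabat, W_by_gas = (P₁V₁ − P₂V₂)/(γ−1).
W_by = (451900×0.00867 − 3.359×10^7×0.000657) / (0.67) = -27090 J.
Q = 0 ⇒ ΔU = −W_by = 27090 J.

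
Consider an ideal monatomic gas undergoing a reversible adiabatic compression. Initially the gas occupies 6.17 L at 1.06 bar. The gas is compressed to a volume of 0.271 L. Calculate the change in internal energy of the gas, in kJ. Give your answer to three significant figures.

ΔU ≈ 6.90 kJ

γ = 5/3 for a monatomic ideal gas.
P₂ = P₁(V₁/V₂)^γ = 1.06×(6.17/0.271)^(5/3) = 193.9 bar.
For a reversible adiabat, W_by_gas = (P₁V₁ − P₂V₂)/(γ−1).
W_by = (106000×0.00617 − 1.939×10^7×0.000271) / (2/3) = -6900 J.
Q = 0 ⇒ ΔU = −W_by = 6900 J.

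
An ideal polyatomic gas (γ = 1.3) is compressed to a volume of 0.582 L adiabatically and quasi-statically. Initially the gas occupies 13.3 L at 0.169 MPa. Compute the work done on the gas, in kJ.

W ≈ 11.7 kJ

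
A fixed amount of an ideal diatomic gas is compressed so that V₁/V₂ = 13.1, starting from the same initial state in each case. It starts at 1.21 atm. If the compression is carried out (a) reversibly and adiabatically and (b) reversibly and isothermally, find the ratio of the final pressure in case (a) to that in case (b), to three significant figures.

For a diatomic ideal gas γ = 7/5.
Isothermal: P_b = P₁(V₁/V₂) = 1.21×13.1.
Adiabatic: P_a = P₁(V₁/V₂)^γ = 1.21×13.1^(7/5).
P_a/P_b = (V₁/V₂)^(γ−1) = 13.1^(2/5) = 2.798.

P_adiabatic / P_isothermal ≈ 2.80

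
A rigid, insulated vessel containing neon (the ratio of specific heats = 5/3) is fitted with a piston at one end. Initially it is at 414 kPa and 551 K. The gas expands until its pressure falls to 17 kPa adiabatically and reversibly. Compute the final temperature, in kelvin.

Along an adiabat T P^((1−γ)/γ) is constant, so T₂ = T₁ (P₂/P₁)^((γ−1)/γ).
T₂ = 551 × (17/414)^(2/5) = 153.6 K.

T₂ ≈ 154 K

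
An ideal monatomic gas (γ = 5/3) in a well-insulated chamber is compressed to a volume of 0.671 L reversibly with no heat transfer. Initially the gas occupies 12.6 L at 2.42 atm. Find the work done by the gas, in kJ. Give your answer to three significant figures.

W ≈ -28.1 kJ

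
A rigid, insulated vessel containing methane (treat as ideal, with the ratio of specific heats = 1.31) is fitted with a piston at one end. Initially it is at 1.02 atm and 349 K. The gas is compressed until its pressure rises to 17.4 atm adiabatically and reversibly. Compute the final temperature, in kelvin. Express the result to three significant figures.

Adiabatic: T₂/T₁ = (P₂/P₁)^((γ−1)/γ).
T₂ = 349 × (17.4/1.02)^(0.237) = 682.9 K.

T₂ ≈ 683 K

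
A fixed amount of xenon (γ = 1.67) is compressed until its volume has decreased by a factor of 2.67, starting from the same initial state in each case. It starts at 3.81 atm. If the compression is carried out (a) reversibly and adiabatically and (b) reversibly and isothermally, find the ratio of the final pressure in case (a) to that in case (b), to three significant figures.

P_adiabatic / P_isothermal ≈ 1.93

Isothermal: P_b = P₁(V₁/V₂) = 3.81×2.67.
Adiabatic: P_a = P₁(V₁/V₂)^γ = 3.81×2.67^(1.67).
P_a/P_b = (V₁/V₂)^(γ−1) = 2.67^(0.67) = 1.931.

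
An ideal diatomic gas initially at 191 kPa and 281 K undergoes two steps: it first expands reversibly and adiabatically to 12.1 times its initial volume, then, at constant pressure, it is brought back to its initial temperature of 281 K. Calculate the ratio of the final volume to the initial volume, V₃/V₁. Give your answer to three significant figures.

V₃/V₁ ≈ 32.8

For a diatomic ideal gas γ = 7/5.
Adiabatic step: V₂/V₁ = 12.1; T₂ = T₁·(1/12.1)^(2/5) = 103.7 K.
Isobaric step: V₃/V₂ = T₃/T₂ = 281/103.7.
V₃/V₁ = (V₂/V₁)(V₃/V₂) = 12.1 × (281/103.7) = 32.8.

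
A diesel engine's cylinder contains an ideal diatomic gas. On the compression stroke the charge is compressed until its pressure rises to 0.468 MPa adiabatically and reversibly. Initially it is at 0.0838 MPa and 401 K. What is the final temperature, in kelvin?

Adiabatic: T₂/T₁ = (P₂/P₁)^((γ−1)/γ).
For a diatomic ideal gas γ = 7/5, so (γ−1)/γ = 2/7.
T₂ = 401 × (0.468/0.0838)^(2/7) = 655.5 K.

T₂ ≈ 656 K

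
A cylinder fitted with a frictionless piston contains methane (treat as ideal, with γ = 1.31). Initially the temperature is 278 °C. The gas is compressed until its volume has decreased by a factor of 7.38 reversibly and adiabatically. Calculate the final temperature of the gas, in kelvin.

For a reversible adiabat TV^(γ−1) is constant, so T₂ = T₁ (V₁/V₂)^(γ−1).
T₁ = 278 °C = 551.1 K.
T₂ = 551.1 × 7.38^(0.31) = 1024 K.

T₂ ≈ 1020 K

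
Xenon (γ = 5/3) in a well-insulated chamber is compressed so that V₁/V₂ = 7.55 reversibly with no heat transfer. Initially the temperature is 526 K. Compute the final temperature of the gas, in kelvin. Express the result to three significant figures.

For a reversible adiabat TV^(γ−1) is constant, so T₂ = T₁ (V₁/V₂)^(γ−1).
T₂ = 526 × 7.55^(2/3) = 2024 K.

T₂ ≈ 2020 K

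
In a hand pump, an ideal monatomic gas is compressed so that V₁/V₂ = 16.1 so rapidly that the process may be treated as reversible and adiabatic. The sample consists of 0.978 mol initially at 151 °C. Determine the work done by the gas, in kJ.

Adiabatic: T₁V₁^(γ−1) = T₂V₂^(γ−1) ⇒ T₂ = T₁ (V₁/V₂)^(γ−1).
γ = 5/3 for a monatomic ideal gas, so γ−1 = 2/3.
T₁ = 151 °C = 424.1 K.
T₂ = 424.1 × 16.1^(2/3) = 2704 K.
Q = 0, so ΔU = W_on_gas = nCᵥΔT with Cᵥ = R/(γ−1) = 12.47 J/(mol·K).
ΔU = 0.978 × 12.47 × (2704 − 424.1) = 27810 J.
Work done by the gas = −ΔU = -27810 J.

W ≈ -27.8 kJ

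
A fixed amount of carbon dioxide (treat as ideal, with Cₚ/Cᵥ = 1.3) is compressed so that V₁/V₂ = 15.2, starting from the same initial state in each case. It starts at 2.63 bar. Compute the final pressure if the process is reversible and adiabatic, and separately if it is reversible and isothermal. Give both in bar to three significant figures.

adiabatic: 90.4 bar; isothermal: 40.0 bar

Isothermal: P₂ = P₁(V₁/V₂) = 2.63×15.2 = 39.98 bar.
Adiabatic: P₂ = P₁(V₁/V₂)^γ = 2.63×15.2^(1.3) = 90.44 bar.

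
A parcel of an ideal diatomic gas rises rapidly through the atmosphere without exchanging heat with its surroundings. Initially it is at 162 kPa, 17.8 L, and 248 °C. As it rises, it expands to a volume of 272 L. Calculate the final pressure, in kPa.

Since PV^γ is constant along a reversible adiabat, P₂ = P₁ (V₁/V₂)^γ.
γ = 7/5 for a diatomic ideal gas.
P₂ = 162 × (17.8/272)^(7/5) = 3.562 kPa.

P₂ ≈ 3.56 kPa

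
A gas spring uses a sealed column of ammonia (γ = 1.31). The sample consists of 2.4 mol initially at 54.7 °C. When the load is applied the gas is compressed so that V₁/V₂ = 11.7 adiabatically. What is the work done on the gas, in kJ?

For a reversible adiabat TV^(γ−1) is constant, so T₂ = T₁ (V₁/V₂)^(γ−1).
T₁ = 54.7 °C = 327.8 K.
T₂ = 327.8 × 11.7^(0.31) = 702.8 K.
Q = 0, so ΔU = W_on_gas = nCᵥΔT with Cᵥ = R/(γ−1) = 26.82 J/(mol·K).
ΔU = 2.4 × 26.82 × (702.8 − 327.8) = 24130 J.

W ≈ 24.1 kJ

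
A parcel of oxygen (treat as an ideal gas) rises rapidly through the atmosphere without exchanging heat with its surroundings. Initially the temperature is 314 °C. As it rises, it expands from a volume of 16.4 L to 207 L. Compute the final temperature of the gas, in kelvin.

T₂ ≈ 213 K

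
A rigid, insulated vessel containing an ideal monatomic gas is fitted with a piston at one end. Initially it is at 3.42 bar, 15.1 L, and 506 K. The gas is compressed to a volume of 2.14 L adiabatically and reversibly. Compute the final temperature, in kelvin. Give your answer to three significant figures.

For a reversible adiabat TV^(γ−1) is constant, so T₂ = T₁ (V₁/V₂)^(γ−1).
γ = 5/3 for a monatomic ideal gas.
T₂ = 506 × (15.1/2.14)^(2/3) = 1861 K.

T₂ ≈ 1860 K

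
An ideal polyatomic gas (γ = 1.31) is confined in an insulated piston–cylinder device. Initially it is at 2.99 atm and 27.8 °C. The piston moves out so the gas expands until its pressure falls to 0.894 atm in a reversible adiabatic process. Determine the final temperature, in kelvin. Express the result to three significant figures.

T₂ ≈ 226 K

Along an adiabat T P^((1−γ)/γ) is constant, so T₂ = T₁ (P₂/P₁)^((γ−1)/γ).
T₁ = 27.8 °C = 300.9 K.
T₂ = 300.9 × (0.894/2.99)^(0.237) = 226.2 K.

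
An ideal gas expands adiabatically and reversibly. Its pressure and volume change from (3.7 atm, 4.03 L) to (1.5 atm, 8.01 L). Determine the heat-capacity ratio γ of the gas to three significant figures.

γ ≈ 1.31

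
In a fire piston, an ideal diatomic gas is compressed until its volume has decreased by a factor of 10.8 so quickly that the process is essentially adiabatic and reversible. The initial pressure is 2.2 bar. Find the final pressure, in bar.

Adiabatic: P₁V₁^γ = P₂V₂^γ ⇒ P₂ = P₁ (V₁/V₂)^γ.
For a diatomic ideal gas γ = 7/5.
P₂ = 2.2 × 10.8^(7/5) = 61.55 bar.

P₂ ≈ 61.5 bar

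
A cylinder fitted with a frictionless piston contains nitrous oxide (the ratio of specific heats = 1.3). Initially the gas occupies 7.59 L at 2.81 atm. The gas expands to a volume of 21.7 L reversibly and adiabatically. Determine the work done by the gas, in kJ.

W ≈ 1.95 kJ

P₂ = P₁(V₁/V₂)^γ = 2.81×(7.59/21.7)^(1.3) = 0.7172 atm.
For a reversible adiabat, W_by_gas = (P₁V₁ − P₂V₂)/(γ−1).
W_by = (284700×0.00759 − 72670×0.0217) / (0.3) = 1947 J.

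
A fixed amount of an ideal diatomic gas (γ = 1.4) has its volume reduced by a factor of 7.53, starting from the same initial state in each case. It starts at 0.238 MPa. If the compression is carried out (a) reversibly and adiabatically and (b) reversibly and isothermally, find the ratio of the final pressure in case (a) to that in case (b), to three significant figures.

P_adiabatic / P_isothermal ≈ 2.24

Isothermal: P_b = P₁(V₁/V₂) = 0.238×7.53.
Adiabatic: P_a = P₁(V₁/V₂)^γ = 0.238×7.53^(1.4).
P_a/P_b = (V₁/V₂)^(γ−1) = 7.53^(0.4) = 2.242.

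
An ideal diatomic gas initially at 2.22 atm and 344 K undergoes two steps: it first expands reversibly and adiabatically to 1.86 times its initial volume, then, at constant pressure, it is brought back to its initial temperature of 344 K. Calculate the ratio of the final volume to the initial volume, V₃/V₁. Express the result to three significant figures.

V₃/V₁ ≈ 2.38

For a diatomic ideal gas γ = 7/5.
Adiabatic step: V₂/V₁ = 1.86; T₂ = T₁·(1/1.86)^(2/5) = 268.4 K.
Isobaric step: V₃/V₂ = T₃/T₂ = 344/268.4.
V₃/V₁ = (V₂/V₁)(V₃/V₂) = 1.86 × (344/268.4) = 2.384.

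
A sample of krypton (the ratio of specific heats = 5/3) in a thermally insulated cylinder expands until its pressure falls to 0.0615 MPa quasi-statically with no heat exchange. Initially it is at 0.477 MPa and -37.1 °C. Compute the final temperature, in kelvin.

Along an adiabat T P^((1−γ)/γ) is constant, so T₂ = T₁ (P₂/P₁)^((γ−1)/γ).
T₁ = -37.1 °C = 236 K.
T₂ = 236 × (0.0615/0.477)^(2/5) = 104 K.

T₂ ≈ 104 K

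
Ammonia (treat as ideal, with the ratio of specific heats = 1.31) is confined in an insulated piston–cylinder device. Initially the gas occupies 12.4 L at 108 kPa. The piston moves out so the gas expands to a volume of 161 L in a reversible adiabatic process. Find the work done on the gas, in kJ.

P₂ = P₁(V₁/V₂)^γ = 108×(12.4/161)^(1.31) = 3.757 kPa.
For a reversible adiabat, W_by_gas = (P₁V₁ − P₂V₂)/(γ−1).
W_by = (108000×0.0124 − 3757×0.161) / (0.31) = 2369 J.
W_on_gas = −W_by = -2369 J.

W ≈ -2.37 kJ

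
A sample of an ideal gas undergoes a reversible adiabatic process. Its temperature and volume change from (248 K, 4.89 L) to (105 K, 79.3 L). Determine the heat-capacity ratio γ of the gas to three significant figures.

TV^(γ−1) = const ⇒ γ − 1 = ln(T₂/T₁) / ln(V₁/V₂).
γ = 1 + ln(105/248) / ln(4.89/79.3) = 1.308.

γ ≈ 1.31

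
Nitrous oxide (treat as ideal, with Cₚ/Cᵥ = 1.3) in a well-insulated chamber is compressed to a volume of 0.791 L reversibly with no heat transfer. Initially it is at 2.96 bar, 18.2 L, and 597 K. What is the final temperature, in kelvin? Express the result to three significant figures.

T₂ ≈ 1530 K

For a reversible adiabat TV^(γ−1) is constant, so T₂ = T₁ (V₁/V₂)^(γ−1).
T₂ = 597 × (18.2/0.791)^(0.3) = 1529 K.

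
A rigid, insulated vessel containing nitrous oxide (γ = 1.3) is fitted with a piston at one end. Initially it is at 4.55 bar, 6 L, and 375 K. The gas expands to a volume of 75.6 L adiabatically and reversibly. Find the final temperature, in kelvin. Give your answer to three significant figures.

Adiabatic: T₁V₁^(γ−1) = T₂V₂^(γ−1) ⇒ T₂ = T₁ (V₁/V₂)^(γ−1).
T₂ = 375 × (6/75.6)^(0.3) = 175.4 K.

T₂ ≈ 175 K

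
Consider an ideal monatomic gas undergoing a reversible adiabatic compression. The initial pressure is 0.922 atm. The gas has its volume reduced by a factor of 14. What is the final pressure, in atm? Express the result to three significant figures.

P₂ ≈ 75.0 atm

Adiabatic: P₁V₁^γ = P₂V₂^γ ⇒ P₂ = P₁ (V₁/V₂)^γ.
For a monatomic ideal gas γ = 5/3.
P₂ = 0.922 × 14^(5/3) = 74.98 atm.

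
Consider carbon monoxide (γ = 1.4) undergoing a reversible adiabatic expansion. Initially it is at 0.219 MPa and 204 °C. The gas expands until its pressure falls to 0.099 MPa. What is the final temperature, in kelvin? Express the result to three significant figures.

T₂ ≈ 380 K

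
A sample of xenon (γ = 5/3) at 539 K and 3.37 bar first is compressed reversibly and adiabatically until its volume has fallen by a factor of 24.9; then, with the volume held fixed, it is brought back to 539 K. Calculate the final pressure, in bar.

P₃ ≈ 83.9 bar

Adiabatic step (PV^γ = const): P₂ = 3.37×24.9^(5/3) = 715.5 bar; T₂ = 539×24.9^(2/3) = 4596 K.
Isochoric: P₃ = P₂(T₃/T₂) = 715.5 × (539/4596) = 83.91 bar.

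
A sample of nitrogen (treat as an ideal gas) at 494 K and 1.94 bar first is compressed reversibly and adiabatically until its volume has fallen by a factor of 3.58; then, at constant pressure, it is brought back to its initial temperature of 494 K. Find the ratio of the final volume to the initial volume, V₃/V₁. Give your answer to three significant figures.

For a diatomic ideal gas γ = 7/5.
Adiabatic step: V₂/V₁ = 0.2793; T₂ = T₁·3.58^(2/5) = 822.8 K.
Isobaric step: V₃/V₂ = T₃/T₂ = 494/822.8.
V₃/V₁ = (V₂/V₁)(V₃/V₂) = 0.2793 × (494/822.8) = 0.1677.

V₃/V₁ ≈ 0.168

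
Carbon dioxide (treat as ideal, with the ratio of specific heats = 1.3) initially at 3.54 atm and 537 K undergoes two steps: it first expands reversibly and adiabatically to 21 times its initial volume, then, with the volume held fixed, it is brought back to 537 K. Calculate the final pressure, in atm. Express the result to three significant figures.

P₃ ≈ 0.169 atm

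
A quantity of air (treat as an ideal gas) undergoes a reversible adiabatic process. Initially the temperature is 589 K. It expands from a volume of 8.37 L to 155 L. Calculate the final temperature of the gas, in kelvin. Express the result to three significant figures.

T₂ ≈ 183 K

Adiabatic: T₁V₁^(γ−1) = T₂V₂^(γ−1) ⇒ T₂ = T₁ (V₁/V₂)^(γ−1).
For a diatomic ideal gas γ = 7/5, so γ−1 = 2/5.
T₂ = 589 × (8.37/155)^(2/5) = 183.3 K.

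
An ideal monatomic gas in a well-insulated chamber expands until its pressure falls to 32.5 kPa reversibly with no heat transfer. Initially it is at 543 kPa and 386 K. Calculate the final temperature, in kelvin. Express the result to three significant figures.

T₂ ≈ 125 K

Along an adiabat T P^((1−γ)/γ) is constant, so T₂ = T₁ (P₂/P₁)^((γ−1)/γ).
For a monatomic ideal gas γ = 5/3, so (γ−1)/γ = 2/5.
T₂ = 386 × (32.5/543)^(2/5) = 125.1 K.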